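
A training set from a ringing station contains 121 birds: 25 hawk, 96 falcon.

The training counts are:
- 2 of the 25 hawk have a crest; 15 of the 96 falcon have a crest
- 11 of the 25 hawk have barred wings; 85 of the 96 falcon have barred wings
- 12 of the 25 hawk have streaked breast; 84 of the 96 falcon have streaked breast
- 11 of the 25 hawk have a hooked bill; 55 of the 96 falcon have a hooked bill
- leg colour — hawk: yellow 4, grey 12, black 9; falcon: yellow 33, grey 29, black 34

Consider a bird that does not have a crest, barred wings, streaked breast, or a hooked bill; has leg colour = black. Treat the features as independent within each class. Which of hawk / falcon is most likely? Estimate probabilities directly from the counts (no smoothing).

hawk

hawk: (25/121) × (23/25) × (14/25) × (13/25) × (14/25) × (9/25) ≈ 0.011159
falcon: (96/121) × (81/96) × (11/96) × (12/96) × (41/96) × (34/96) ≈ 0.00145028
Highest score → hawk.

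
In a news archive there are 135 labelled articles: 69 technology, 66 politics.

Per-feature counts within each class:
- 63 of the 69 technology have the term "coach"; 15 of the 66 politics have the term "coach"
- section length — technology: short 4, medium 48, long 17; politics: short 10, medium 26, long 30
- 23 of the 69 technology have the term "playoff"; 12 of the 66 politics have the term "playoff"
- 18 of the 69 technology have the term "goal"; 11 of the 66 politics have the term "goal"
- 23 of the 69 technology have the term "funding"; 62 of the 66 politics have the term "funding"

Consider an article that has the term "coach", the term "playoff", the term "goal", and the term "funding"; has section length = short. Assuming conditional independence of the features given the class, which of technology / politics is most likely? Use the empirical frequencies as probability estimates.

technology

technology: (69/135) × (63/69) × (4/69) × (23/69) × (18/69) × (23/69) ≈ 0.000784149
politics: (66/135) × (15/66) × (10/66) × (12/66) × (11/66) × (62/66) ≈ 0.000479234
Highest score → technology.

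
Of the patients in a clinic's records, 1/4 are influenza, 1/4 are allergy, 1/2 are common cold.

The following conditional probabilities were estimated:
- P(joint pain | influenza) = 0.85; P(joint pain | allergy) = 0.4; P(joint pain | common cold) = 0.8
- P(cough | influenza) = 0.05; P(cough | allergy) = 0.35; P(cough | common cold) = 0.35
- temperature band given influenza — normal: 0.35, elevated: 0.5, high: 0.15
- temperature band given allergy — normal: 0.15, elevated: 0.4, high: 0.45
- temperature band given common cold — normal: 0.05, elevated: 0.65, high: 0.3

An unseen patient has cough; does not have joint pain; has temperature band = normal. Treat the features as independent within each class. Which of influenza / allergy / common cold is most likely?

allergy

influenza: 0.25 × (1−0.85) × 0.05 × 0.35 = 0.00065625
allergy: 0.25 × (1−0.4) × 0.35 × 0.15 = 0.007875
common cold: 0.5 × (1−0.8) × 0.35 × 0.05 = 0.00175
Highest score → allergy.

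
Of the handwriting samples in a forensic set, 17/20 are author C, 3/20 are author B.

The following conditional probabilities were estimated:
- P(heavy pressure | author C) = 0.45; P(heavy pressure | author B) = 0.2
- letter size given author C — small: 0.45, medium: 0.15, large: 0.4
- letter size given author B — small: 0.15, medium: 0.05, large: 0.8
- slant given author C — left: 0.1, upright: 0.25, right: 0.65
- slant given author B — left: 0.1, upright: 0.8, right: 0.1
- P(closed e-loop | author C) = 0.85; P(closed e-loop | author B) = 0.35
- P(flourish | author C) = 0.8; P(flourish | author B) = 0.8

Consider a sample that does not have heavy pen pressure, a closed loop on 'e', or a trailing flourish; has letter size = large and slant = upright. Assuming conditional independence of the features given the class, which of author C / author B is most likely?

author C: 0.85 × (1−0.45) × 0.4 × 0.25 × (1−0.85) × (1−0.8) = 0.0014025
author B: 0.15 × (1−0.2) × 0.8 × 0.8 × (1−0.35) × (1−0.8) = 0.009984
Highest score → author B.

author B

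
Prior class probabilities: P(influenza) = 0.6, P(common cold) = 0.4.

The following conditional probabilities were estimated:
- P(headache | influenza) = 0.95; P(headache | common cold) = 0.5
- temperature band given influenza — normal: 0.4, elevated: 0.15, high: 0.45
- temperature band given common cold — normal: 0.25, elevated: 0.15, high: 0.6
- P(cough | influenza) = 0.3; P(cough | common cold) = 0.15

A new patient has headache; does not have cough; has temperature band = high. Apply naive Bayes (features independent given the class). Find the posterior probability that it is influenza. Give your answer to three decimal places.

0.638

influenza: 0.6 × 0.95 × 0.45 × (1−0.3) = 0.17955
common cold: 0.4 × 0.5 × 0.6 × (1−0.15) = 0.102
P(influenza | x) = 0.17955 / 0.28155 ≈ 0.638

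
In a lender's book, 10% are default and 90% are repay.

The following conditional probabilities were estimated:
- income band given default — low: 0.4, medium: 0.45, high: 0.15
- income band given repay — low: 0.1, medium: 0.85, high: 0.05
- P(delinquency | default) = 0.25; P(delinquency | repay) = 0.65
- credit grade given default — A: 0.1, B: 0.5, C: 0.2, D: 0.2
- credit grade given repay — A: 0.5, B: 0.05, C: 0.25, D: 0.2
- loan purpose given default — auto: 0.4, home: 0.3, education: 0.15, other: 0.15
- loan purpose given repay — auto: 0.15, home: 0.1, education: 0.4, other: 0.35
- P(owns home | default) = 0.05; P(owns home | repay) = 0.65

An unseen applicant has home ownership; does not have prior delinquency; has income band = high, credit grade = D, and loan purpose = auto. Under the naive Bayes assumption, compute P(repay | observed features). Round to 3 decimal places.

0.872

default: 0.1 × 0.15 × (1−0.25) × 0.2 × 0.4 × 0.05 = 0.000045
repay: 0.9 × 0.05 × (1−0.65) × 0.2 × 0.15 × 0.65 = 0.000307125
P(repay | x) = 0.000307125 / 0.000352125 ≈ 0.872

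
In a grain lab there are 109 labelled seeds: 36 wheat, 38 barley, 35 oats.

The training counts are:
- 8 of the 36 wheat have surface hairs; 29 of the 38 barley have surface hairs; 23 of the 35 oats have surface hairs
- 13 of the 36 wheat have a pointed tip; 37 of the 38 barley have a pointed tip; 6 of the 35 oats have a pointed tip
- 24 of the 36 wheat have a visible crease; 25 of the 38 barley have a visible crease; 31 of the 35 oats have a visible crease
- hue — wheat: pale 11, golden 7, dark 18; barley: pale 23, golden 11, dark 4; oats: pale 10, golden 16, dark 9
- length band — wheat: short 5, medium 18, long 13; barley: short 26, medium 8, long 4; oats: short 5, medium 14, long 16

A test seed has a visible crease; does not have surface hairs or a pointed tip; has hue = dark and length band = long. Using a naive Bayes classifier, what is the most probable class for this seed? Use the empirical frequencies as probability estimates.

wheat: (36/109) × (28/36) × (23/36) × (24/36) × (18/36) × (13/36) ≈ 0.019755
barley: (38/109) × (9/38) × (1/38) × (25/38) × (4/38) × (4/38) ≈ 0.0000158395
oats: (35/109) × (12/35) × (29/35) × (31/35) × (9/35) × (16/35) ≈ 0.0094974
Highest score → wheat.

wheat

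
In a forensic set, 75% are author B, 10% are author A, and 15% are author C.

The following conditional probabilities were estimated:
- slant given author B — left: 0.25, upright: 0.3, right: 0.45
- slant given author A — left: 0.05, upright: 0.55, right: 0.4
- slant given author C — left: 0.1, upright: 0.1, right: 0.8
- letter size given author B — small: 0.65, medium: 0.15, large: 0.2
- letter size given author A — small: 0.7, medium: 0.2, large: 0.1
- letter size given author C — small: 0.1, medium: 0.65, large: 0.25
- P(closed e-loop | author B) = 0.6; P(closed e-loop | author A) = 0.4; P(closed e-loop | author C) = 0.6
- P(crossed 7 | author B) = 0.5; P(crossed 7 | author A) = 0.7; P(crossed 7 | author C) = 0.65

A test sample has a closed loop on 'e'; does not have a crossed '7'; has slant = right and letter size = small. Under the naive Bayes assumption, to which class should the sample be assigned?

author B: 0.75 × 0.45 × 0.65 × 0.6 × (1−0.5) = 0.0658125
author A: 0.1 × 0.4 × 0.7 × 0.4 × (1−0.7) = 0.00336
author C: 0.15 × 0.8 × 0.1 × 0.6 × (1−0.65) = 0.00252
Highest score → author B.

author B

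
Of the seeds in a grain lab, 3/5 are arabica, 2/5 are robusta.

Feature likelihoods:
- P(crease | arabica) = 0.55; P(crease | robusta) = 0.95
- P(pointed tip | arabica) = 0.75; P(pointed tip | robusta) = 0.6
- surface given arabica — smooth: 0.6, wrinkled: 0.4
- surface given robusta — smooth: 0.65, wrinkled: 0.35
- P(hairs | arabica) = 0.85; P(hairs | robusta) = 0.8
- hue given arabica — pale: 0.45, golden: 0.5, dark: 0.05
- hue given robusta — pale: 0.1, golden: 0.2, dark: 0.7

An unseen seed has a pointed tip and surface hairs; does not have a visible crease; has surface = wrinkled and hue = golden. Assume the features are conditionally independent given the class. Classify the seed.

arabica: 0.6 × (1−0.55) × 0.75 × 0.4 × 0.85 × 0.5 = 0.034425
robusta: 0.4 × (1−0.95) × 0.6 × 0.35 × 0.8 × 0.2 = 0.000672
Highest score → arabica.

arabica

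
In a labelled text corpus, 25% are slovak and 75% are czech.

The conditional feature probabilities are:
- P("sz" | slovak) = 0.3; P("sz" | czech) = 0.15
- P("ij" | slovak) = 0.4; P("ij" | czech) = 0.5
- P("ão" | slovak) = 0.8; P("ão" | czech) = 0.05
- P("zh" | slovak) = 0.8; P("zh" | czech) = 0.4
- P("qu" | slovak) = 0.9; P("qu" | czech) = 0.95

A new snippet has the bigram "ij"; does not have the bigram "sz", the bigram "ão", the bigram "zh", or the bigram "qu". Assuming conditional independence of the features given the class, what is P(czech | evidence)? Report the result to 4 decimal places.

0.9701

slovak: 0.25 × (1−0.3) × 0.4 × (1−0.8) × (1−0.8) × (1−0.9) = 0.00028
czech: 0.75 × (1−0.15) × 0.5 × (1−0.05) × (1−0.4) × (1−0.95) = 0.009084375
P(czech | x) = 0.009084375 / 0.009364375 ≈ 0.9701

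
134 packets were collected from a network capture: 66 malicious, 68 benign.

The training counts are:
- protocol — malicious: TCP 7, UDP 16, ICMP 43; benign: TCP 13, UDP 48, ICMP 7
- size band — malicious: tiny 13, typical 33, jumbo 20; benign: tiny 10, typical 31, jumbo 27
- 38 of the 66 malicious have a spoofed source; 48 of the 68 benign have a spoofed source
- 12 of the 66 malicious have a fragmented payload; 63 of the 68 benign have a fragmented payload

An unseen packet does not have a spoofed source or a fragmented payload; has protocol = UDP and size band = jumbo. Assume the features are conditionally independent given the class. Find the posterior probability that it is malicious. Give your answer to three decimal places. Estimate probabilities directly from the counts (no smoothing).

malicious: (66/134) × (16/66) × (20/66) × (28/66) × (54/66) ≈ 0.0125593
benign: (68/134) × (48/68) × (27/68) × (20/68) × (5/68) ≈ 0.00307591
P(malicious | x) = 0.0125593 / 0.01563521 ≈ 0.803

0.803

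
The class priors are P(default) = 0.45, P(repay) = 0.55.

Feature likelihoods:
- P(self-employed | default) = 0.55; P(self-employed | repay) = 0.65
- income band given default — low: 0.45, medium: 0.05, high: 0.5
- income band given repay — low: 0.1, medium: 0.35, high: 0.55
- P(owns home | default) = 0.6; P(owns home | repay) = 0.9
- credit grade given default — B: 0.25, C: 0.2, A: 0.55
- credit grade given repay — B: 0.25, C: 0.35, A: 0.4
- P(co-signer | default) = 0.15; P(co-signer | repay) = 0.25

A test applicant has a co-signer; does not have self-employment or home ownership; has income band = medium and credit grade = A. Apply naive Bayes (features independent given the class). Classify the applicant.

default: 0.45 × (1−0.55) × 0.05 × (1−0.6) × 0.55 × 0.15 = 0.000334125
repay: 0.55 × (1−0.65) × 0.35 × (1−0.9) × 0.4 × 0.25 = 0.00067375
Highest score → repay.

repay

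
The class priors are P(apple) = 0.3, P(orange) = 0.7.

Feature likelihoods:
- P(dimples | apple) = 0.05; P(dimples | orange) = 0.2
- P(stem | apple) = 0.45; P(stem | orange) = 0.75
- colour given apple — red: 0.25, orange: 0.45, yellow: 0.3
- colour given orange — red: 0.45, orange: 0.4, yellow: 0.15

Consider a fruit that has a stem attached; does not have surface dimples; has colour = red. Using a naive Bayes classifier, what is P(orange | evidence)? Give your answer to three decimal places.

apple: 0.3 × (1−0.05) × 0.45 × 0.25 = 0.0320625
orange: 0.7 × (1−0.2) × 0.75 × 0.45 = 0.189
P(orange | x) = 0.189 / 0.2210625 ≈ 0.855

0.855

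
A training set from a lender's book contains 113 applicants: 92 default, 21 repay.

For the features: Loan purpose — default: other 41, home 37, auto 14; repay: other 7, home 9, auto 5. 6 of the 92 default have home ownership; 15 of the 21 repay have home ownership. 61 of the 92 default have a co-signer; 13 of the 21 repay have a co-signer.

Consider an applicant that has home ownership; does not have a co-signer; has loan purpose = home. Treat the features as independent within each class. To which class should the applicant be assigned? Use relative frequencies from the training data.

repay

default: (92/113) × (37/92) × (6/92) × (31/92) ≈ 0.00719549
repay: (21/113) × (9/21) × (15/21) × (8/21) ≈ 0.0216724
Highest score → repay.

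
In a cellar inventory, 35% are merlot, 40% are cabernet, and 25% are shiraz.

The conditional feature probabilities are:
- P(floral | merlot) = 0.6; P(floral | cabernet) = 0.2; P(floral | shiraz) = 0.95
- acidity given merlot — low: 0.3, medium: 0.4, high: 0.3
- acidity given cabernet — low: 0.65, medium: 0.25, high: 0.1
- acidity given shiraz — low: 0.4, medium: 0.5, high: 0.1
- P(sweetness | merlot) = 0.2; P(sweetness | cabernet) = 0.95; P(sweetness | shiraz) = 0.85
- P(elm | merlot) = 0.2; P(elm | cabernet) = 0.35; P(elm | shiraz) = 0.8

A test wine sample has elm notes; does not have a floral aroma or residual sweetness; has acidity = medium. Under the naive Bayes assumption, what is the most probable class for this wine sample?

merlot

merlot: 0.35 × (1−0.6) × 0.4 × (1−0.2) × 0.2 = 0.00896
cabernet: 0.4 × (1−0.2) × 0.25 × (1−0.95) × 0.35 = 0.0014
shiraz: 0.25 × (1−0.95) × 0.5 × (1−0.85) × 0.8 = 0.00075
Highest score → merlot.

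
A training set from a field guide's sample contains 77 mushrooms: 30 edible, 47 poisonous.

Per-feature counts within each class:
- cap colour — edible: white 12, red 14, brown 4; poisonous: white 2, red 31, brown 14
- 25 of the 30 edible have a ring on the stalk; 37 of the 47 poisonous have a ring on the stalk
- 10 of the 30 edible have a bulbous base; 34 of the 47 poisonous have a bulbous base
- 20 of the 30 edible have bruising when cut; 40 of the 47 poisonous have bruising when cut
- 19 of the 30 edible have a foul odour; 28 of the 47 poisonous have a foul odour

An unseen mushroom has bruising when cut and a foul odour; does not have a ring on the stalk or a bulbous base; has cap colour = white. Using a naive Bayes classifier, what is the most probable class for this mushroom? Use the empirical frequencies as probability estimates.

edible

edible: (30/77) × (12/30) × (5/30) × (20/30) × (20/30) × (19/30) ≈ 0.00731121
poisonous: (47/77) × (2/47) × (10/47) × (13/47) × (40/47) × (28/47) ≈ 0.000775013
Highest score → edible.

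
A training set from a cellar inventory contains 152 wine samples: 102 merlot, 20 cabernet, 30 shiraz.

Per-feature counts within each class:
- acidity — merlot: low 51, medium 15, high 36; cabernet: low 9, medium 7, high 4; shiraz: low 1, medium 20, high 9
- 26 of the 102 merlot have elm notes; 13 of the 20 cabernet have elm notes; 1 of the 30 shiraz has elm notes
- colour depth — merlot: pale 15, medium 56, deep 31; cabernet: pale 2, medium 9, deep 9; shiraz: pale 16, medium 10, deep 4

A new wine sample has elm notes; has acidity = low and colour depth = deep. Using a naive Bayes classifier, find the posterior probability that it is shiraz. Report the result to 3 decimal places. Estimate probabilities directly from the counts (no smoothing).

0.001

merlot: (102/152) × (51/102) × (26/102) × (31/102) ≈ 0.0259933
cabernet: (20/152) × (9/20) × (13/20) × (9/20) ≈ 0.0173191
shiraz: (30/152) × (1/30) × (1/30) × (4/30) ≈ 0.0000292398
P(shiraz | x) = 0.0000292398 / 0.0433416398 ≈ 0.001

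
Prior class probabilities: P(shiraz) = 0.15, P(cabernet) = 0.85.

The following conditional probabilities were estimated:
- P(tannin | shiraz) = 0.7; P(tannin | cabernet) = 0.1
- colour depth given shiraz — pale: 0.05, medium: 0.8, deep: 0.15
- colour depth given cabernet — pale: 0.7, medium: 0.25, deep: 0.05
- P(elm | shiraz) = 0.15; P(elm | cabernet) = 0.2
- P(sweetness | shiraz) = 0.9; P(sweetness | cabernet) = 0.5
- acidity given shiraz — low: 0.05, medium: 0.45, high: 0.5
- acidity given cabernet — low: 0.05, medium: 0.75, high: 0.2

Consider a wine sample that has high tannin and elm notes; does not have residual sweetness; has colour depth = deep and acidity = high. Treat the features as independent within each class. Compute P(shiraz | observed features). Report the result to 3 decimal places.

0.582

shiraz: 0.15 × 0.7 × 0.15 × 0.15 × (1−0.9) × 0.5 = 0.000118125
cabernet: 0.85 × 0.1 × 0.05 × 0.2 × (1−0.5) × 0.2 = 0.000085
P(shiraz | x) = 0.000118125 / 0.000203125 ≈ 0.582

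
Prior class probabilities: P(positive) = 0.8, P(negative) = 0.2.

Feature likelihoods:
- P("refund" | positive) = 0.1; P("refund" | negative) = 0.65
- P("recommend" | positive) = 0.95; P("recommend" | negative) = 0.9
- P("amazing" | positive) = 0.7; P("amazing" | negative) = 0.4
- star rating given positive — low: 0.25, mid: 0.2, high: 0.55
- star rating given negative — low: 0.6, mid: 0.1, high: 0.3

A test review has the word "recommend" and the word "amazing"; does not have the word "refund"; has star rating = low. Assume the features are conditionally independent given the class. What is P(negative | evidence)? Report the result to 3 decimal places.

positive: 0.8 × (1−0.1) × 0.95 × 0.7 × 0.25 = 0.1197
negative: 0.2 × (1−0.65) × 0.9 × 0.4 × 0.6 = 0.01512
P(negative | x) = 0.01512 / 0.13482 ≈ 0.112

0.112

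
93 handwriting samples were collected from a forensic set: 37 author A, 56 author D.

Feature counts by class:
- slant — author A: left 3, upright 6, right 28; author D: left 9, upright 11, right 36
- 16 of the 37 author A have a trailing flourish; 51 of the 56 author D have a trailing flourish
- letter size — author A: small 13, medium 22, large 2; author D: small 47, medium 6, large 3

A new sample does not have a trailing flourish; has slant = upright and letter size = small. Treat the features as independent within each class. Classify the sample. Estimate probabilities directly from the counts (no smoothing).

author A

author A: (37/93) × (6/37) × (21/37) × (13/37) ≈ 0.0128655
author D: (56/93) × (11/56) × (5/56) × (47/56) ≈ 0.00886342
Highest score → author A.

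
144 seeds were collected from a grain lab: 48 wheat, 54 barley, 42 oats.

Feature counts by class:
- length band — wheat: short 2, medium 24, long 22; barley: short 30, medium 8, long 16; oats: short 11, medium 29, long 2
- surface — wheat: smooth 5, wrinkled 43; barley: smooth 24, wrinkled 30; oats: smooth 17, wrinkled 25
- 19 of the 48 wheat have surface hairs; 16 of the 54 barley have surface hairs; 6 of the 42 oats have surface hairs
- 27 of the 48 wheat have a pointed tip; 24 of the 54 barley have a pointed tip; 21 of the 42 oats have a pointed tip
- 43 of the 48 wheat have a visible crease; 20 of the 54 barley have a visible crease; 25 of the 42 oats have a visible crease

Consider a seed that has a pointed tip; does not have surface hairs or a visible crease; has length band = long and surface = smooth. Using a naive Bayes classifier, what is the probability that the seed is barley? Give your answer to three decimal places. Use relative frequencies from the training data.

0.863

wheat: (48/144) × (22/48) × (5/48) × (29/48) × (27/48) × (5/48) ≈ 0.000563374
barley: (54/144) × (16/54) × (24/54) × (38/54) × (24/54) × (34/54) ≈ 0.0097245
oats: (42/144) × (2/42) × (17/42) × (36/42) × (21/42) × (17/42) ≈ 0.000975192
P(barley | x) = 0.0097245 / 0.011263066 ≈ 0.863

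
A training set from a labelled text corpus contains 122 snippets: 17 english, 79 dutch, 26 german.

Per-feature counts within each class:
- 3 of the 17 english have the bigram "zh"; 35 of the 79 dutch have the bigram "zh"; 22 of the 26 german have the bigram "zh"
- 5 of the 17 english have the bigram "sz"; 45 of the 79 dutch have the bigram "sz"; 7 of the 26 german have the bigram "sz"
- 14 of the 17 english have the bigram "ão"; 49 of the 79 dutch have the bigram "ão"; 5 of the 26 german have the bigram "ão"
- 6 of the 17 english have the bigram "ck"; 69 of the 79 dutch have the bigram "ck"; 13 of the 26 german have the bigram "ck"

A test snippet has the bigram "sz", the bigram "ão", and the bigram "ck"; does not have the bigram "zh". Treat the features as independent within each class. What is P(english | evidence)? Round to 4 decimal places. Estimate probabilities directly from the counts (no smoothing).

english: (17/122) × (14/17) × (5/17) × (14/17) × (6/17) ≈ 0.00981004
dutch: (79/122) × (44/79) × (45/79) × (49/79) × (69/79) ≈ 0.111293
german: (26/122) × (4/26) × (7/26) × (5/26) × (13/26) ≈ 0.000848773
P(english | x) = 0.00981004 / 0.121951813 ≈ 0.0804

0.0804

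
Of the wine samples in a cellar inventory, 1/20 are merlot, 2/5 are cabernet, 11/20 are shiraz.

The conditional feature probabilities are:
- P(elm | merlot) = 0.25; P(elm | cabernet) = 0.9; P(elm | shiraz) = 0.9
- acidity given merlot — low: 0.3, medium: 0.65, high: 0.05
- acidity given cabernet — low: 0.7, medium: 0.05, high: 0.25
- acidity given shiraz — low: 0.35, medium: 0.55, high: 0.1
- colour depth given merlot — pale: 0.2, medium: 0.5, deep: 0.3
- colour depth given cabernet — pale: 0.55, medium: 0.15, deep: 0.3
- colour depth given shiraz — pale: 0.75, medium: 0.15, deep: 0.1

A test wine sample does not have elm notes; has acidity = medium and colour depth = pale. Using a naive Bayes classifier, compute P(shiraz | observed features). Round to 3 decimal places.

merlot: 0.05 × (1−0.25) × 0.65 × 0.2 = 0.004875
cabernet: 0.4 × (1−0.9) × 0.05 × 0.55 = 0.0011
shiraz: 0.55 × (1−0.9) × 0.55 × 0.75 = 0.0226875
P(shiraz | x) = 0.0226875 / 0.0286625 ≈ 0.792

0.792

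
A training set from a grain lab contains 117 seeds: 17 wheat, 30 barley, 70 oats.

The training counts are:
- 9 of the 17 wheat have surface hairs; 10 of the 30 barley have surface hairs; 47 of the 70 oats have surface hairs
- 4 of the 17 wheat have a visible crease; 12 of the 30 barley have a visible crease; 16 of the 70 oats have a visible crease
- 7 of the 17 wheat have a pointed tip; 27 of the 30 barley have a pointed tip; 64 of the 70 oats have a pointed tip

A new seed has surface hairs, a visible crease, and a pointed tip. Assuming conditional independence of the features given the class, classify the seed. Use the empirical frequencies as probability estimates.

oats

wheat: (17/117) × (9/17) × (4/17) × (7/17) ≈ 0.00745275
barley: (30/117) × (10/30) × (12/30) × (27/30) ≈ 0.0307692
oats: (70/117) × (47/70) × (16/70) × (64/70) ≈ 0.0839491
Highest score → oats.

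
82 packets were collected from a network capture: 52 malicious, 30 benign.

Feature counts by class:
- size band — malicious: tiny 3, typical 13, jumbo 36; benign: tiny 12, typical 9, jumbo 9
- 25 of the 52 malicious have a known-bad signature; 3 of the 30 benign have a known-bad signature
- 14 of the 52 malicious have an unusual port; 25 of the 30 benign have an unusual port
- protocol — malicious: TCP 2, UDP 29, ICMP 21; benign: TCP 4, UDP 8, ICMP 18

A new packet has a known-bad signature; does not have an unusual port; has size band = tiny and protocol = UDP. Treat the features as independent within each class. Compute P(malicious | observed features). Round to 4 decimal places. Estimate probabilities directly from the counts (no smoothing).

malicious: (52/82) × (3/52) × (25/52) × (38/52) × (29/52) ≈ 0.00716835
benign: (30/82) × (12/30) × (3/30) × (5/30) × (8/30) ≈ 0.000650407
P(malicious | x) = 0.00716835 / 0.007818757 ≈ 0.9168

0.9168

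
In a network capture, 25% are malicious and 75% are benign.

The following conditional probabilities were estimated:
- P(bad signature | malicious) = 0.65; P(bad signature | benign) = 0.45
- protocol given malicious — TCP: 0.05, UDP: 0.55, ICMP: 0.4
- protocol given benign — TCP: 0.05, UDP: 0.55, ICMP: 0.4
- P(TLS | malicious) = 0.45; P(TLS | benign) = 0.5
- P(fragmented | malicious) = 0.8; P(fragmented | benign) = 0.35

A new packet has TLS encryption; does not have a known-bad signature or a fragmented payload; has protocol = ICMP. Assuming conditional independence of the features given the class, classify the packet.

malicious: 0.25 × (1−0.65) × 0.4 × 0.45 × (1−0.8) = 0.00315
benign: 0.75 × (1−0.45) × 0.4 × 0.5 × (1−0.35) = 0.053625
Highest score → benign.

benign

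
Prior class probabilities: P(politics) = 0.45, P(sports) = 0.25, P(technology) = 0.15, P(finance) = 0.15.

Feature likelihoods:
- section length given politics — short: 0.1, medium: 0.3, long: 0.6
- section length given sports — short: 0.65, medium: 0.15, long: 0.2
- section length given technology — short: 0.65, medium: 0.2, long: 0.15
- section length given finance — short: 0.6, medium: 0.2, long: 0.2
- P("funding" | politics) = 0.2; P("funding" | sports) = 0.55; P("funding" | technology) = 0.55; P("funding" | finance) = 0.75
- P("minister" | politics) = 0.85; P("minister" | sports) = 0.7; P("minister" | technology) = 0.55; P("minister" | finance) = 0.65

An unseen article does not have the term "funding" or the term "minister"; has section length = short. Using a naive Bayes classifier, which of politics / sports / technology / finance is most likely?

sports

politics: 0.45 × 0.1 × (1−0.2) × (1−0.85) = 0.0054
sports: 0.25 × 0.65 × (1−0.55) × (1−0.7) = 0.0219375
technology: 0.15 × 0.65 × (1−0.55) × (1−0.55) = 0.01974375
finance: 0.15 × 0.6 × (1−0.75) × (1−0.65) = 0.007875
Highest score → sports.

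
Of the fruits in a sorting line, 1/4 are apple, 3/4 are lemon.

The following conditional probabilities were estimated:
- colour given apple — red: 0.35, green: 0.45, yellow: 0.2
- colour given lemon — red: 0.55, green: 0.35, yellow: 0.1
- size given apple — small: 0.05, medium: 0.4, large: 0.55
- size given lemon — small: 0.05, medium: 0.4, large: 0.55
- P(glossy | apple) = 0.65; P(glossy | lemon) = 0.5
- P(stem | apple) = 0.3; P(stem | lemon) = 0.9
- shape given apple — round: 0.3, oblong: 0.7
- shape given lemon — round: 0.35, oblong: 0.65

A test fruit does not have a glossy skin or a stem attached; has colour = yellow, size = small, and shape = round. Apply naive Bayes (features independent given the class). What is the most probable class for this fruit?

apple

apple: 0.25 × 0.2 × 0.05 × (1−0.65) × (1−0.3) × 0.3 = 0.00018375
lemon: 0.75 × 0.1 × 0.05 × (1−0.5) × (1−0.9) × 0.35 = 0.000065625
Highest score → apple.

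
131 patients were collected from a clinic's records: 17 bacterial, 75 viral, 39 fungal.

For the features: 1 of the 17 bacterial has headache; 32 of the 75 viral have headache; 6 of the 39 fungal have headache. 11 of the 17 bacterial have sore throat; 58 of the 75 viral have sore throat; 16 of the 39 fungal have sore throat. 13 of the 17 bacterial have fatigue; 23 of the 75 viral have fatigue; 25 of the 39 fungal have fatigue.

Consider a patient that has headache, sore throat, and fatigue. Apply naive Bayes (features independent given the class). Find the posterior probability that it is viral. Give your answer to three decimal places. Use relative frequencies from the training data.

bacterial: (17/131) × (1/17) × (11/17) × (13/17) ≈ 0.00377717
viral: (75/131) × (32/75) × (58/75) × (23/75) ≈ 0.0579311
fungal: (39/131) × (6/39) × (16/39) × (25/39) ≈ 0.0120451
P(viral | x) = 0.0579311 / 0.07375337 ≈ 0.785

0.785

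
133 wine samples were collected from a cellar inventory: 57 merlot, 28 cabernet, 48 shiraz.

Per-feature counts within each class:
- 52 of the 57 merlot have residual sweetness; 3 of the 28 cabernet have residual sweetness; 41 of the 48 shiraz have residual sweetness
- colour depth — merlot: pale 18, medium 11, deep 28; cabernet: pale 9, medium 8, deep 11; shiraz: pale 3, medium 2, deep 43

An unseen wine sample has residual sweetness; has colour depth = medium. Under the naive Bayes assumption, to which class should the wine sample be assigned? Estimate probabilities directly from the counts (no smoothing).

merlot

merlot: (57/133) × (52/57) × (11/57) ≈ 0.0754518
cabernet: (28/133) × (3/28) × (8/28) ≈ 0.00644468
shiraz: (48/133) × (41/48) × (2/48) ≈ 0.0128446
Highest score → merlot.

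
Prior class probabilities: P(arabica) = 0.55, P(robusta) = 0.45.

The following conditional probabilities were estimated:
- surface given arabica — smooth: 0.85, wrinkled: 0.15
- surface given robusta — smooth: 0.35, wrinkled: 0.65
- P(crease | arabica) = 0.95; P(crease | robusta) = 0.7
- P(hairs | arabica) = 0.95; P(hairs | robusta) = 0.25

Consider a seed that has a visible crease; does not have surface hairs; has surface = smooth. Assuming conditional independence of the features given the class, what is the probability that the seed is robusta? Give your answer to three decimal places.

arabica: 0.55 × 0.85 × 0.95 × (1−0.95) = 0.02220625
robusta: 0.45 × 0.35 × 0.7 × (1−0.25) = 0.0826875
P(robusta | x) = 0.0826875 / 0.10489375 ≈ 0.788

0.788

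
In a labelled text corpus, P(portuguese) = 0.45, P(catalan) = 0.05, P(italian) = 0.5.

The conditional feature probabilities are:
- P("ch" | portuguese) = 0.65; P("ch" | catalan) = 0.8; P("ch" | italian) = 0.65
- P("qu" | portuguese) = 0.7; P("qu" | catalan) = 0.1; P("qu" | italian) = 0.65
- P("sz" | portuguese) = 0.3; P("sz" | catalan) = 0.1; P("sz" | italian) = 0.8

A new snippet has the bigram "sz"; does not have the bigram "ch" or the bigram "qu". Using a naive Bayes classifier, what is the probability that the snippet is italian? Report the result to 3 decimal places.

portuguese: 0.45 × (1−0.65) × (1−0.7) × 0.3 = 0.014175
catalan: 0.05 × (1−0.8) × (1−0.1) × 0.1 = 0.0009
italian: 0.5 × (1−0.65) × (1−0.65) × 0.8 = 0.049
P(italian | x) = 0.049 / 0.064075 ≈ 0.765

0.765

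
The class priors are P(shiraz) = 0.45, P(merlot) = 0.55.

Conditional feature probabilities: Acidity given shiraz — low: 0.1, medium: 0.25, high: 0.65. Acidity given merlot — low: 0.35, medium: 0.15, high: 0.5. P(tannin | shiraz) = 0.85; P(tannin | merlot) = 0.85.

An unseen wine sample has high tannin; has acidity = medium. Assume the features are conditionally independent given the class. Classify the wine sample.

shiraz

shiraz: 0.45 × 0.25 × 0.85 = 0.095625
merlot: 0.55 × 0.15 × 0.85 = 0.070125
Highest score → shiraz.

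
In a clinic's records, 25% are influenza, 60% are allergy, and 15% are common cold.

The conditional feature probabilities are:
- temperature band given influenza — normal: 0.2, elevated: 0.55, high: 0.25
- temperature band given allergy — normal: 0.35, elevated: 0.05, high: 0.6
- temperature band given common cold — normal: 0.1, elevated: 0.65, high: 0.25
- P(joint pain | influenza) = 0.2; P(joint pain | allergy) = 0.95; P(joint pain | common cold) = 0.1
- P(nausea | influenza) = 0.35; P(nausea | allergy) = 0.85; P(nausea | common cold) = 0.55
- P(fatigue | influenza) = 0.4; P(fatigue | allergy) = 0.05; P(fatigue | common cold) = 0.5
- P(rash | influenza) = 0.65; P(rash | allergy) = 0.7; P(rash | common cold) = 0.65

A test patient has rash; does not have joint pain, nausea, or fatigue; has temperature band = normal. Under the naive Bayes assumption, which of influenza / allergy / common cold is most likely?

influenza

influenza: 0.25 × 0.2 × (1−0.2) × (1−0.35) × (1−0.4) × 0.65 = 0.01014
allergy: 0.6 × 0.35 × (1−0.95) × (1−0.85) × (1−0.05) × 0.7 = 0.001047375
common cold: 0.15 × 0.1 × (1−0.1) × (1−0.55) × (1−0.5) × 0.65 = 0.001974375
Highest score → influenza.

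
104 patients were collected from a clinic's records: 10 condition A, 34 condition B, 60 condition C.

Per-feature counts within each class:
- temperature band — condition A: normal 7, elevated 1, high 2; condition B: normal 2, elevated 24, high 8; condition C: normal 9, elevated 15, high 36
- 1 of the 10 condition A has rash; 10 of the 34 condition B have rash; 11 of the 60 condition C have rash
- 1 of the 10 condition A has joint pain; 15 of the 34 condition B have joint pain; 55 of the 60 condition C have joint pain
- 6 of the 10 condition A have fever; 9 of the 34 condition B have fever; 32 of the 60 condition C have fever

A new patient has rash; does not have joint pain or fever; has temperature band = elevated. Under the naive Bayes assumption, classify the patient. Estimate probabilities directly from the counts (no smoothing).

condition A: (10/104) × (1/10) × (1/10) × (9/10) × (4/10) ≈ 0.000346154
condition B: (34/104) × (24/34) × (10/34) × (19/34) × (25/34) ≈ 0.0278891
condition C: (60/104) × (15/60) × (11/60) × (5/60) × (28/60) ≈ 0.00102831
Highest score → condition B.

condition B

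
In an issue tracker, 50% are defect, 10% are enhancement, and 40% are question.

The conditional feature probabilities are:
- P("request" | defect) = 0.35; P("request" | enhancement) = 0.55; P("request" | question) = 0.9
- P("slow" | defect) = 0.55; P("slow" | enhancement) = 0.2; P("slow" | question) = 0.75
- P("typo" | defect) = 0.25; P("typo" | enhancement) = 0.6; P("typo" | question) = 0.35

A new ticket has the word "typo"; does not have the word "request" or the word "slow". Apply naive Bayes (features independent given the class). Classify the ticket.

defect

defect: 0.5 × (1−0.35) × (1−0.55) × 0.25 = 0.0365625
enhancement: 0.1 × (1−0.55) × (1−0.2) × 0.6 = 0.0216
question: 0.4 × (1−0.9) × (1−0.75) × 0.35 = 0.0035
Highest score → defect.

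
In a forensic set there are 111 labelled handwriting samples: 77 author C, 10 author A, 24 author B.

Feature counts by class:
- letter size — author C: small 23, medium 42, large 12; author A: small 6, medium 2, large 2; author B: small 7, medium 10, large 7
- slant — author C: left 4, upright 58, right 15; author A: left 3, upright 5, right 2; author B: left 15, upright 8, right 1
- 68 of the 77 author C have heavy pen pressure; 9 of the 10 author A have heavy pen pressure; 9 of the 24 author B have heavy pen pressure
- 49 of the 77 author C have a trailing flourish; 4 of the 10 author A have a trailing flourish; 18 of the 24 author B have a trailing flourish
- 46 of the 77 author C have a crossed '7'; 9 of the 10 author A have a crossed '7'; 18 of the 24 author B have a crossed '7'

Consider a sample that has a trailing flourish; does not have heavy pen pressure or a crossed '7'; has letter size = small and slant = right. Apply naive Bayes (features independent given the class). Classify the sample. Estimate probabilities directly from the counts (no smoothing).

author C: (77/111) × (23/77) × (15/77) × (9/77) × (49/77) × (31/77) ≈ 0.00120874
author A: (10/111) × (6/10) × (2/10) × (1/10) × (4/10) × (1/10) ≈ 0.0000432432
author B: (24/111) × (7/24) × (1/24) × (15/24) × (18/24) × (6/24) ≈ 0.000307925
Highest score → author C.

author C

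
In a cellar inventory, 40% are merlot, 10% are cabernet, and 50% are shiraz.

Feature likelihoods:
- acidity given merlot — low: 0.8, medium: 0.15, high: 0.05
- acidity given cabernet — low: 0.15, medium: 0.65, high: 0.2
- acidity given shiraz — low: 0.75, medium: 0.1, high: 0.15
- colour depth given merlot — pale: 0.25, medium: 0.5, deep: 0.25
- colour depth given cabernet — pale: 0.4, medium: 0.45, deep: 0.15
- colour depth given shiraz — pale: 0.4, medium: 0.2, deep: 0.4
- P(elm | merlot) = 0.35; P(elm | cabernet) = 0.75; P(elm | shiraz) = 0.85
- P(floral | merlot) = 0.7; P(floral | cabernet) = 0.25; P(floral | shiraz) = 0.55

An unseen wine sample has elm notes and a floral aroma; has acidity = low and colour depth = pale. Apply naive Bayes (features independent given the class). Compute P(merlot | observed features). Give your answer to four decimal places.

0.2157

merlot: 0.4 × 0.8 × 0.25 × 0.35 × 0.7 = 0.0196
cabernet: 0.1 × 0.15 × 0.4 × 0.75 × 0.25 = 0.001125
shiraz: 0.5 × 0.75 × 0.4 × 0.85 × 0.55 = 0.070125
P(merlot | x) = 0.0196 / 0.09085 ≈ 0.2157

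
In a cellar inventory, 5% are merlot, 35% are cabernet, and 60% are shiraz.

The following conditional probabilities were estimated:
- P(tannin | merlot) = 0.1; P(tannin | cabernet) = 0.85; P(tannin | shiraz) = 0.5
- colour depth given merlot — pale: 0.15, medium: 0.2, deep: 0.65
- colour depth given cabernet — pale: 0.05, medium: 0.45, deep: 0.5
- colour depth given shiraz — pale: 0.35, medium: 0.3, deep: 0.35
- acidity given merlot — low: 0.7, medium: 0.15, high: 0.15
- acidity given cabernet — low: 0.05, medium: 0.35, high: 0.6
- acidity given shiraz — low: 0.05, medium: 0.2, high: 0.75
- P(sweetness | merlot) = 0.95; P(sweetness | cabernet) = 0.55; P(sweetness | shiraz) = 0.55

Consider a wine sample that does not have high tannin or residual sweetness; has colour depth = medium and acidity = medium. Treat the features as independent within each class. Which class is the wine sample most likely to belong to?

merlot: 0.05 × (1−0.1) × 0.2 × 0.15 × (1−0.95) = 0.0000675
cabernet: 0.35 × (1−0.85) × 0.45 × 0.35 × (1−0.55) = 0.0037209375
shiraz: 0.6 × (1−0.5) × 0.3 × 0.2 × (1−0.55) = 0.0081
Highest score → shiraz.

shiraz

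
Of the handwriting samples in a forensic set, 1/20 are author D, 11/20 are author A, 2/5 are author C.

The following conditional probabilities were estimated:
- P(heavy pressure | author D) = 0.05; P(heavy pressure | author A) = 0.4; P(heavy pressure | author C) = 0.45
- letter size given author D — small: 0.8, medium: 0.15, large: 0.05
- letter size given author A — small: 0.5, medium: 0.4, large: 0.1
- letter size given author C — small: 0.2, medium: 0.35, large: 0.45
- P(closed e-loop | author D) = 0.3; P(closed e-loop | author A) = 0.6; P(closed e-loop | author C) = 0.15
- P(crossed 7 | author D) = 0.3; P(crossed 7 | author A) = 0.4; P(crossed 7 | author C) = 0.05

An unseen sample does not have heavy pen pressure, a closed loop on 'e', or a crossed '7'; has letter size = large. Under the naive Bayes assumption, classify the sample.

author D: 0.05 × (1−0.05) × 0.05 × (1−0.3) × (1−0.3) = 0.00116375
author A: 0.55 × (1−0.4) × 0.1 × (1−0.6) × (1−0.4) = 0.00792
author C: 0.4 × (1−0.45) × 0.45 × (1−0.15) × (1−0.05) = 0.0799425
Highest score → author C.

author C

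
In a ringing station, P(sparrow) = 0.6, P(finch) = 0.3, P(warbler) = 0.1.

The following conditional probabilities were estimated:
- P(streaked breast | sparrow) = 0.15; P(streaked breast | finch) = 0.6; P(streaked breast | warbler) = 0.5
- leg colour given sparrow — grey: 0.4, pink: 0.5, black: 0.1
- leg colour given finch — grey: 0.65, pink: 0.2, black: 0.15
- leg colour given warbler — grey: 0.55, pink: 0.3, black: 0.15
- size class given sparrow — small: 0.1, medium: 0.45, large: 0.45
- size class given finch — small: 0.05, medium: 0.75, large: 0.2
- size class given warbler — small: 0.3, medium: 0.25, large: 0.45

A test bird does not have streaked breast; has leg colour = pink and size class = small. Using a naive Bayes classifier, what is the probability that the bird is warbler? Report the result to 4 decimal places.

0.1442

sparrow: 0.6 × (1−0.15) × 0.5 × 0.1 = 0.0255
finch: 0.3 × (1−0.6) × 0.2 × 0.05 = 0.0012
warbler: 0.1 × (1−0.5) × 0.3 × 0.3 = 0.0045
P(warbler | x) = 0.0045 / 0.0312 ≈ 0.1442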